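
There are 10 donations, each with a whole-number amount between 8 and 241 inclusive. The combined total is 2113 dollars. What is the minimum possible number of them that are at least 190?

5

If only k of them are at least 190, the other 10 − k are at most 189, so the total is at most k·241 + (10 − k)·189.
This must reach 2113, so k·241 + (10 − k)·189 ≥ 2113, giving k ≥ 5.
Exactly 5 works: 5 values at 241 and 5 at 189 total 2150; lower one of the high values by 37 (still ≥ 190) to hit 2113.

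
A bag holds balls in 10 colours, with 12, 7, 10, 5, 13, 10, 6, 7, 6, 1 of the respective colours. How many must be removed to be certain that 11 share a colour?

In the worst case you take as many as possible of each colour without reaching 11: 10 + 7 + 10 + 5 + 10 + 10 + 6 + 7 + 6 + 1 = 72.
The next one must give 11 of some colour, so 72 + 1 = 73.

73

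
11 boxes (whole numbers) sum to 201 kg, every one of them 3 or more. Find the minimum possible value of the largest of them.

19

The average is 201/11 > 18, so not all 11 can be 18 or less; the largest is ≥ 19.
Achievable: 3 of them at 19 and 8 at 18 total 201.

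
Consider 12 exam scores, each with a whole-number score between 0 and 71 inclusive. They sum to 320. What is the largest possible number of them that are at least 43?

7

With k values at 43 or above and the rest at least 0, the sum is at least 0 + 43k.
Since the sum is 320, we need 43k ≤ 320, i.e. k ≤ 7.
k = 7 is achieved by 7 values at 43 and 5 at 0, total 301; add 19 to one value (staying below 43) to reach 320.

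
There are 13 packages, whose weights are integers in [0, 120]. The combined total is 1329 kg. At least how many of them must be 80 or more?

Each value short of 80 is at most 79, costing at least 120 − 79 = 41 against the maximum total of 1560.
We can afford to lose at most 1560 − 1329 = 231, so at most ⌊231/41⌋ = 5 fall short, and at least 8 are ≥ 80.
Exactly 8 works: 8 values at 120 and 5 at 79 total 1355; lower one of the high values by 26 (still ≥ 80) to hit 1329.

8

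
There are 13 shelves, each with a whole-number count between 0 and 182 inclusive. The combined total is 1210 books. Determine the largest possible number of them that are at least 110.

With k values at 110 or above and the rest at least 0, the sum is at least 0 + 110k.
Since the sum is 1210, we need 110k ≤ 1210, i.e. k ≤ 11.
k = 11 is achieved by 11 values at 110 and 2 at 0, total 1210.

11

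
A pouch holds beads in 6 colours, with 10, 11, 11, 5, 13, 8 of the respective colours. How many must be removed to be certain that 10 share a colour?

In the worst case you take as many as possible of each colour without reaching 10: 9 + 9 + 9 + 5 + 9 + 8 = 49.
The next one must give 10 of some colour, so 49 + 1 = 50.

50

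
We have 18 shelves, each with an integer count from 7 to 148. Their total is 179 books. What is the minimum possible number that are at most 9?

If only k of them are at most 9, the other 18 − k are at least 10, so the total is at least (18 − k)·10 + k·7.
This is ≤ 179, so (18 − k)·10 + 7k ≤ 179, which gives k ≥ 1.
Exactly 1 works: 1 value at 7 and 17 at 10 total 177; raise one of the low values by 2 (still ≤ 9) to hit 179.

1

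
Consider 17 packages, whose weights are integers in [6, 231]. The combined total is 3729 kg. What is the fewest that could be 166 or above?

14

Each value short of 166 is at most 165, costing at least 231 − 165 = 66 against the maximum total of 3927.
We can afford to lose at most 3927 − 3729 = 198, so at most ⌊198/66⌋ = 3 fall short, and at least 14 are ≥ 166.
Exactly 14 works: 14 values at 231 and 3 at 165 total 3729.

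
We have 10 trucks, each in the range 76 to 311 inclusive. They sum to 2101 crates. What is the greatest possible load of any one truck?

311

Maximizing one value means minimizing the remaining 9.
The other 9 contribute at least 9 × 76 = 684, leaving at most 2101 − 684 = 1417.
But each truck is capped at 311, so the maximum is 311.
Achievable: one at 311 and the other 9 totalling 1790, which fits since 9 × 76 ≤ 1790 ≤ 9 × 311.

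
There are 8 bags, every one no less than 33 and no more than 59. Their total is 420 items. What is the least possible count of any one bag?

Minimizing one value means maximizing the remaining 7.
The other 7 can take up 7 × 59 = 413 ≥ 420 − 33, so one bag can sit at its floor of 33.
Achievable: one at 33 and the other 7 totalling 387, which fits since 7 × 33 ≤ 387 ≤ 7 × 59.

33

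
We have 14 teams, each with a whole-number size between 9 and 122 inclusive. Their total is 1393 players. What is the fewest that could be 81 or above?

Suppose at most 14 − j of them reach 81; then j values are ≤ 80 and the rest ≤ 122.
The total is then ≤ 80·j + 122·(14 − j) = 1708 − 42j. For this to be ≥ 1393 we need j ≤ 7, so at least 14 − 7 = 7 must reach 81.
Exactly 7 works: 7 values at 122 and 7 at 80 total 1414; lower one of the high values by 21 (still ≥ 81) to hit 1393.

7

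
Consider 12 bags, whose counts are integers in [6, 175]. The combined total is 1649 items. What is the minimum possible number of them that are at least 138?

Each value short of 138 is at most 137, costing at least 175 − 137 = 38 against the maximum total of 2100.
We can afford to lose at most 2100 − 1649 = 451, so at most ⌊451/38⌋ = 11 fall short, and at least 1 are ≥ 138.
Exactly 1 works: 1 value at 175 and 11 at 137 total 1682; lower one of the high values by 33 (still ≥ 138) to hit 1649.

1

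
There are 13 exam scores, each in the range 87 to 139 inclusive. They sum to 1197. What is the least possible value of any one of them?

Minimizing one value means maximizing the remaining 12.
The other 12 can take up 12 × 139 = 1668 ≥ 1197 − 87, so one score can sit at its floor of 87.
Achievable: one at 87 and the other 12 totalling 1110, which fits since 12 × 87 ≤ 1110 ≤ 12 × 139.

87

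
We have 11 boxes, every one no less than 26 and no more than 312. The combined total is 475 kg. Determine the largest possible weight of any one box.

To make one box as large as possible, make the other 10 as small as possible.
The other 10 contribute at least 10 × 26 = 260, leaving at most 475 − 260 = 215.
Since 215 ≤ 312, this is achievable: one at 215 and 10 at 26.

215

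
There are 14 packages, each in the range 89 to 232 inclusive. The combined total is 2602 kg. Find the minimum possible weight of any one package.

89

Minimizing one value means maximizing the remaining 13.
The other 13 can take up 13 × 232 = 3016 ≥ 2602 − 89, so one package can sit at its floor of 89.
Achievable: one at 89 and the other 13 totalling 2513, which fits since 13 × 89 ≤ 2513 ≤ 13 × 232.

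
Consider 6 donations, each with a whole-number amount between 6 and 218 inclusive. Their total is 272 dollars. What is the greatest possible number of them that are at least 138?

With k values at 138 or above and the rest at least 6, the sum is at least 36 + 132k.
Since the sum is 272, we need 132k ≤ 236, i.e. k ≤ 1.
k = 1 is achieved by 1 value at 138 and 5 at 6, total 168; add 104 to one value (staying below 138) to reach 272.

1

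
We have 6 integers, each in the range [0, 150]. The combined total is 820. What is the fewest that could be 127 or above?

Suppose at most 6 − j of them reach 127; then j values are ≤ 126 and the rest ≤ 150.
The total is then ≤ 126·j + 150·(6 − j) = 900 − 24j. For this to be ≥ 820 we need j ≤ 3, so at least 6 − 3 = 3 must reach 127.
Exactly 3 works: 3 values at 150 and 3 at 126 total 828; lower one of the high values by 8 (still ≥ 127) to hit 820.

3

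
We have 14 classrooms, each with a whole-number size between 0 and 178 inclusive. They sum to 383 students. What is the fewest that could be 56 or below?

8

If only k of them are at most 56, the other 14 − k are at least 57, so the total is at least (14 − k)·57 + k·0.
This is ≤ 383, so (14 − k)·57 + 0k ≤ 383, which gives k ≥ 8.
Exactly 8 works: 8 values at 0 and 6 at 57 total 342; raise one of the low values by 41 (still ≤ 56) to hit 383.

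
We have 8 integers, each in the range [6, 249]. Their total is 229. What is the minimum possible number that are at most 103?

Let j be the number exceeding 103. Then the total is ≥ 104·j + 6·(8 − j) = 48 + 98j.
So 98j ≤ 181 and j ≤ 1; hence at least 8 − 1 = 7 are ≤ 103.
Exactly 7 works: 7 values at 6 and 1 at 104 total 146; raise one of the low values by 83 (still ≤ 103) to hit 229.

7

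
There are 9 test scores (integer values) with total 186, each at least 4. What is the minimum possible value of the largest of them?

21

The 9 values sum to 186, so their maximum is at least ⌈186/9⌉ = 21.
Equality holds with 6 values of 21 and 3 values of 20.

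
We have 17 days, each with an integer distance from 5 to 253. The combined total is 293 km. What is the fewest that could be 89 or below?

15

Each value above 89 is at least 90, contributing at least 90 − 5 = 85 above the floor 5.
The sum exceeds the floor total 85 by 208, so at most ⌊208/85⌋ = 2 exceed 89, and at least 15 are ≤ 89.
Exactly 15 works: 15 values at 5 and 2 at 90 total 255; raise one of the low values by 38 (still ≤ 89) to hit 293.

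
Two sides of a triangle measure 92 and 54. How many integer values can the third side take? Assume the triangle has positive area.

107

The triangle inequality gives |92 − 54| < c < 92 + 54, i.e. 38 < c < 146.
So c can be any integer from 39 to 145: 107 values.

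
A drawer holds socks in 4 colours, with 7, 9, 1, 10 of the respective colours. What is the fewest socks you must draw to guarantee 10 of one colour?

27

In the worst case you take as many as possible of each colour without reaching 10: 7 + 9 + 1 + 9 = 26.
The next one must give 10 of some colour, so 26 + 1 = 27.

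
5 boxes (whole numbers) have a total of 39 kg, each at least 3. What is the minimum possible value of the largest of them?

The 5 values sum to 39, so their maximum is at least ⌈39/5⌉ = 8.
Equality holds with 4 values of 8 and 1 value of 7.

8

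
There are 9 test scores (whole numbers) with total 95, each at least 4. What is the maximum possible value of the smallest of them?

The 9 values sum to 95, so their minimum is at most ⌊95/9⌋ = 10.
Taking 4 copies of 10 and 5 copies of 11 gives exactly 95, so 10 is attained.

10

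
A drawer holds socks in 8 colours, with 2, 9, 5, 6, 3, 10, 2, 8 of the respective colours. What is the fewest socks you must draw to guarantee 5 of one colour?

28

In the worst case you take as many as possible of each colour without reaching 5: 2 + 4 + 4 + 4 + 3 + 4 + 2 + 4 = 27.
The next one must give 5 of some colour, so 27 + 1 = 28.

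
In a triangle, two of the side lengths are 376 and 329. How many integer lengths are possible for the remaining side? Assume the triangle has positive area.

657

The triangle inequality gives |376 − 329| < c < 376 + 329, i.e. 47 < c < 705.
So c can be any integer from 48 to 704: 657 values.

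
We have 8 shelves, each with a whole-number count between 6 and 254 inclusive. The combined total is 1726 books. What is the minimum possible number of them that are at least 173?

Suppose at most 8 − j of them reach 173; then j values are ≤ 172 and the rest ≤ 254.
The total is then ≤ 172·j + 254·(8 − j) = 2032 − 82j. For this to be ≥ 1726 we need j ≤ 3, so at least 8 − 3 = 5 must reach 173.
Exactly 5 works: 5 values at 254 and 3 at 172 total 1786; lower one of the high values by 60 (still ≥ 173) to hit 1726.

5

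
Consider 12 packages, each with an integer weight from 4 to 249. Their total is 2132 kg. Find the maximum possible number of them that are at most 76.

Each value at 76 or below falls at least 249 − 76 = 173 short of the ceiling 249.
The ceiling total is 12 × 249 = 2988, and we need 2132, so at most ⌊(2988 − 2132)/173⌋ = 4 can be that low.
k = 4 is achieved by 4 values at 76 and 8 at 249, total 2296; lower one of the 249's by 164 (still > 76) to reach 2132.

4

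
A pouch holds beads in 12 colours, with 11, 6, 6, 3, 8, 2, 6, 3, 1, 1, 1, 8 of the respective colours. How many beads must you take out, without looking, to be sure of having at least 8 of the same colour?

51

In the worst case you take as many as possible of each colour without reaching 8: 7 + 6 + 6 + 3 + 7 + 2 + 6 + 3 + 1 + 1 + 1 + 7 = 50.
The next one must give 8 of some colour, so 50 + 1 = 51.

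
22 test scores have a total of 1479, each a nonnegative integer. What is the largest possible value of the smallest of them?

67

The average is 1479/22 < 68, so some value is ≤ 67.
Equality holds with 17 values of 67 and 5 values of 68.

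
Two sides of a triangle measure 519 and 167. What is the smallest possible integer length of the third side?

353

The third side must exceed |519 − 167| = 352.
The smallest integer above 352 is 353.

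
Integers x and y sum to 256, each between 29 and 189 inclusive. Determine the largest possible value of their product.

16384

xy = x(256 − x) is maximized when x is as near 256/2 as the bounds allow.
Taking x = 128 and y = 128 (both in [29, 189]) gives xy = 16384.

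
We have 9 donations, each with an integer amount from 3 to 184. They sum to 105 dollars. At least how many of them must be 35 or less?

7

Each value above 35 is at least 36, contributing at least 36 − 3 = 33 above the floor 3.
The sum exceeds the floor total 27 by 78, so at most ⌊78/33⌋ = 2 exceed 35, and at least 7 are ≤ 35.
Exactly 7 works: 7 values at 3 and 2 at 36 total 93; raise one of the low values by 12 (still ≤ 35) to hit 105.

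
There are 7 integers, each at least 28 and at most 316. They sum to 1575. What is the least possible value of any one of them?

To make one integer as small as possible, make the other 6 as large as possible.
The other 6 can take up 6 × 316 = 1896 ≥ 1575 − 28, so one integer can sit at its floor of 28.
Achievable: one at 28 and the other 6 totalling 1547, which fits since 6 × 28 ≤ 1547 ≤ 6 × 316.

28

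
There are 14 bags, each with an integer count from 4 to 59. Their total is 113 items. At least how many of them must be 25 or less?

Let j be the number exceeding 25. Then the total is ≥ 26·j + 4·(14 − j) = 56 + 22j.
So 22j ≤ 57 and j ≤ 2; hence at least 14 − 2 = 12 are ≤ 25.
Exactly 12 works: 12 values at 4 and 2 at 26 total 100; raise one of the low values by 13 (still ≤ 25) to hit 113.

12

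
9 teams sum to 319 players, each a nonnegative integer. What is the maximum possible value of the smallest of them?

The average is 319/9 < 36, so some value is ≤ 35.
Equality holds with 5 values of 35 and 4 values of 36.

35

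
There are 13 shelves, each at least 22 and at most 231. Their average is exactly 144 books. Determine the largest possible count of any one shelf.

Maximizing one value means minimizing the remaining 12.
The total is 13 × 144 = 1872.
The other 12 contribute at least 12 × 22 = 264, leaving at most 1872 − 264 = 1608.
But each shelf is capped at 231, so the maximum is 231.
Achievable: one at 231 and the other 12 totalling 1641, which fits since 12 × 22 ≤ 1641 ≤ 12 × 231.

231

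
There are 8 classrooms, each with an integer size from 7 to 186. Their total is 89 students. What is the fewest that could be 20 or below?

Let j be the number exceeding 20. Then the total is ≥ 21·j + 7·(8 − j) = 56 + 14j.
So 14j ≤ 33 and j ≤ 2; hence at least 8 − 2 = 6 are ≤ 20.
Exactly 6 works: 6 values at 7 and 2 at 21 total 84; raise one of the low values by 5 (still ≤ 20) to hit 89.

6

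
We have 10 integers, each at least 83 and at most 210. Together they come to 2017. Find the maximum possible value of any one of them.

210

Maximizing one value means minimizing the remaining 9.
The other 9 contribute at least 9 × 83 = 747, leaving at most 2017 − 747 = 1270.
But each integer is capped at 210, so the maximum is 210.
Achievable: one at 210 and the other 9 totalling 1807, which fits since 9 × 83 ≤ 1807 ≤ 9 × 210.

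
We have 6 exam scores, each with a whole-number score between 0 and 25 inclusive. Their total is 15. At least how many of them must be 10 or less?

5

Let j be the number exceeding 10. Then the total is ≥ 11·j + 0·(6 − j) = 0 + 11j.
So 11j ≤ 15 and j ≤ 1; hence at least 6 − 1 = 5 are ≤ 10.
Exactly 5 works: 5 values at 0 and 1 at 11 total 11; raise one of the low values by 4 (still ≤ 10) to hit 15.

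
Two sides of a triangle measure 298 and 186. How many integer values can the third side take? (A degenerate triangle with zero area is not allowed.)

The triangle inequality gives |298 − 186| < c < 298 + 186, i.e. 112 < c < 484.
So c can be any integer from 113 to 483: 371 values.

371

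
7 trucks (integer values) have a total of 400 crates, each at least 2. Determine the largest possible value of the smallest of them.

The 7 values sum to 400, so their minimum is at most ⌊400/7⌋ = 57.
Equality holds with 6 values of 57 and 1 value of 58.

57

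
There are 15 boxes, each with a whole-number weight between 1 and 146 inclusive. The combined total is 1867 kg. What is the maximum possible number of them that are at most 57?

3

Each value at 57 or below falls at least 146 − 57 = 89 short of the ceiling 146.
The ceiling total is 15 × 146 = 2190, and we need 1867, so at most ⌊(2190 − 1867)/89⌋ = 3 can be that low.
k = 3 is achieved by 3 values at 57 and 12 at 146, total 1923; lower one of the 146's by 56 (still > 57) to reach 1867.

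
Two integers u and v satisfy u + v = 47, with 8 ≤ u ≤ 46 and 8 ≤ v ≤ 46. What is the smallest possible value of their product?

312

Since u + v is fixed, pushing one of them to its bound minimizes the product.
At the endpoint u = 8, v = 47 − 8 = 39, so uv = 8 × 39 = 312.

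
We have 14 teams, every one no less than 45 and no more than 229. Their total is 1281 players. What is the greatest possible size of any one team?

229

Maximizing one value means minimizing the remaining 13.
The other 13 contribute at least 13 × 45 = 585, leaving at most 1281 − 585 = 696.
But each team is capped at 229, so the maximum is 229.
Achievable: one at 229 and the other 13 totalling 1052, which fits since 13 × 45 ≤ 1052 ≤ 13 × 229.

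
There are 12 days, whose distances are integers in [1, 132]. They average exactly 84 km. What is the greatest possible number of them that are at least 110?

9

The total is 12 × 84 = 1008.
If k of the values are ≥ 110, the total is ≥ 110k + 1(12 − k).
Setting 110k + 1(12 − k) ≤ 1008 gives 109k ≤ 996, so k ≤ 9.
k = 9 is achieved by 9 values at 110 and 3 at 1, total 993; add 15 to one value (staying below 110) to reach 1008.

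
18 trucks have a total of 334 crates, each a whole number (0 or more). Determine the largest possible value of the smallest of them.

If every one of the 18 were at least 19, the total would be at least 18 × 19 = 342 > 334.
Taking 8 copies of 18 and 10 copies of 19 gives exactly 334, so 18 is attained.

18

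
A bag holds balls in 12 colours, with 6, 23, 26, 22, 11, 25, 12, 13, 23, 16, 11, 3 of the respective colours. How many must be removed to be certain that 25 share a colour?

189

In the worst case you take as many as possible of each colour without reaching 25: 6 + 23 + 24 + 22 + 11 + 24 + 12 + 13 + 23 + 16 + 11 + 3 = 188.
The next one must give 25 of some colour, so 188 + 1 = 189.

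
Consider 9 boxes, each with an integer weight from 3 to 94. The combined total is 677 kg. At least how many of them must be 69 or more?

3

Each value short of 69 is at most 68, costing at least 94 − 68 = 26 against the maximum total of 846.
We can afford to lose at most 846 − 677 = 169, so at most ⌊169/26⌋ = 6 fall short, and at least 3 are ≥ 69.
Exactly 3 works: 3 values at 94 and 6 at 68 total 690; lower one of the high values by 13 (still ≥ 69) to hit 677.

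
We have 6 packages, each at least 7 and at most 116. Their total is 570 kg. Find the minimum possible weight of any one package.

To make one package as small as possible, make the other 5 as large as possible.
The other 5 can take up 5 × 116 = 580 ≥ 570 − 7, so one package can sit at its floor of 7.
Achievable: one at 7 and the other 5 totalling 563, which fits since 5 × 7 ≤ 563 ≤ 5 × 116.

7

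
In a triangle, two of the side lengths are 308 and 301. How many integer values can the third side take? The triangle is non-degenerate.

601

The triangle inequality gives |308 − 301| < c < 308 + 301, i.e. 7 < c < 609.
So c can be any integer from 8 to 608: 601 values.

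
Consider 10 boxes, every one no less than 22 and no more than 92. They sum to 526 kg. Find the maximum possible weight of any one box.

92

To make one box as large as possible, make the other 9 as small as possible.
The other 9 contribute at least 9 × 22 = 198, leaving at most 526 − 198 = 328.
But each box is capped at 92, so the maximum is 92.
Achievable: one at 92 and the other 9 totalling 434, which fits since 9 × 22 ≤ 434 ≤ 9 × 92.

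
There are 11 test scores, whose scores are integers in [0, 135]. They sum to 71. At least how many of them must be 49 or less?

10

Each value above 49 is at least 50, contributing at least 50 − 0 = 50 above the floor 0.
The sum exceeds the floor total 0 by 71, so at most ⌊71/50⌋ = 1 exceed 49, and at least 10 are ≤ 49.
Exactly 10 works: 10 values at 0 and 1 at 50 total 50; raise one of the low values by 21 (still ≤ 49) to hit 71.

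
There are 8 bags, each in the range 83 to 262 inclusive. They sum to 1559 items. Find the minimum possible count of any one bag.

83

Minimizing one value means maximizing the remaining 7.
The other 7 can take up 7 × 262 = 1834 ≥ 1559 − 83, so one bag can sit at its floor of 83.
Achievable: one at 83 and the other 7 totalling 1476, which fits since 7 × 83 ≤ 1476 ≤ 7 × 262.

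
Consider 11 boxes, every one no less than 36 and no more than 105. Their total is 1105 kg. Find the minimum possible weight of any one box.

To make one box as small as possible, make the other 10 as large as possible.
The other 10 contribute at most 10 × 105 = 1050, leaving at least 1105 − 1050 = 55.
Since 55 ≥ 36, this is achievable: one at 55 and 10 at 105.

55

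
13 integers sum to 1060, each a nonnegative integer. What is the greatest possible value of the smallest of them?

81

The 13 values sum to 1060, so their minimum is at most ⌊1060/13⌋ = 81.
Achievable: 6 of them at 81 and 7 at 82 total 1060.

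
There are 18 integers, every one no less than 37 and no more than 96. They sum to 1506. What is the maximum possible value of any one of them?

96

Maximizing one value means minimizing the remaining 17.
The other 17 contribute at least 17 × 37 = 629, leaving at most 1506 − 629 = 877.
But each integer is capped at 96, so the maximum is 96.
Achievable: one at 96 and the other 17 totalling 1410, which fits since 17 × 37 ≤ 1410 ≤ 17 × 96.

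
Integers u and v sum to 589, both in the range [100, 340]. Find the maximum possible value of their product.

86730

uv = u(589 − u) is maximized when u is as near 589/2 as the bounds allow.
Taking u = 294 and v = 295 (both in [100, 340]) gives uv = 86730.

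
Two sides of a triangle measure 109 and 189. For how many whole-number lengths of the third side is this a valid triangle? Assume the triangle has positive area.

217

The triangle inequality gives |109 − 189| < c < 109 + 189, i.e. 80 < c < 298.
So c can be any integer from 81 to 297: 217 values.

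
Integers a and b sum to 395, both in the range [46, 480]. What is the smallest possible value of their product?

Since a + b is fixed, pushing one of them to its bound minimizes the product.
The extreme feasible split is a = 46, b = 349, giving ab = 16054.

16054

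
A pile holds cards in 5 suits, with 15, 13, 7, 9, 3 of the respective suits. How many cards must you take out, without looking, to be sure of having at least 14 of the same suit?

46

In the worst case you take as many as possible of each suit without reaching 14: 13 + 13 + 7 + 9 + 3 = 45.
The next one must give 14 of some suit, so 45 + 1 = 46.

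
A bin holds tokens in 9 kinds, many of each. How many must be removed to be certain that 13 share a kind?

109

You could draw 12 of every kind without reaching 13 of any — 108 in all.
One more forces 13 of some kind, so 108 + 1 = 109.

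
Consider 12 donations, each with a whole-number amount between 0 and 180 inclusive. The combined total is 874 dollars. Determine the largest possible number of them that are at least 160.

5

If k of the values are ≥ 160, the total is ≥ 160k + 0(12 − k).
Setting 160k + 0(12 − k) ≤ 874 gives 160k ≤ 874, so k ≤ 5.
k = 5 is achieved by 5 values at 160 and 7 at 0, total 800; add 74 to one value (staying below 160) to reach 874.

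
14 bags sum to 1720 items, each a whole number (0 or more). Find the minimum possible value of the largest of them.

If every one of the 14 were at most 122, the total would be at most 14 × 122 = 1708 < 1720.
Taking 2 copies of 122 and 12 copies of 123 gives exactly 1720, so 123 is attained.

123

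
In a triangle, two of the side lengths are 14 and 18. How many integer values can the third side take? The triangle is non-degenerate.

27

The triangle inequality gives |14 − 18| < c < 14 + 18, i.e. 4 < c < 32.
So c can be any integer from 5 to 31: 27 values.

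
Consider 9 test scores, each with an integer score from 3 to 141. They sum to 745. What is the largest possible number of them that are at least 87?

With k values at 87 or above and the rest at least 3, the sum is at least 27 + 84k.
Since the sum is 745, we need 84k ≤ 718, i.e. k ≤ 8.
k = 8 is achieved by 8 values at 87 and 1 at 3, total 699; add 46 to one value (staying below 87) to reach 745.

8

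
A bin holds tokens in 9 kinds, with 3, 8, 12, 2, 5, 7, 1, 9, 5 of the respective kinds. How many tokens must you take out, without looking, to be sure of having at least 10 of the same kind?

In the worst case you take as many as possible of each kind without reaching 10: 3 + 8 + 9 + 2 + 5 + 7 + 1 + 9 + 5 = 49.
The next one must give 10 of some kind, so 49 + 1 = 50.

50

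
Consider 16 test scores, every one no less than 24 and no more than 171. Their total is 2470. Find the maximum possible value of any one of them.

Maximizing one value means minimizing the remaining 15.
The other 15 contribute at least 15 × 24 = 360, leaving at most 2470 − 360 = 2110.
But each score is capped at 171, so the maximum is 171.
Achievable: one at 171 and the other 15 totalling 2299, which fits since 15 × 24 ≤ 2299 ≤ 15 × 171.

171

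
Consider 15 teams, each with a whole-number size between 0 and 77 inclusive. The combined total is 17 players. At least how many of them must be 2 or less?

Each value above 2 is at least 3, contributing at least 3 − 0 = 3 above the floor 0.
The sum exceeds the floor total 0 by 17, so at most ⌊17/3⌋ = 5 exceed 2, and at least 10 are ≤ 2.
Exactly 10 works: 10 values at 0 and 5 at 3 total 15; raise one of the low values by 2 (still ≤ 2) to hit 17.

10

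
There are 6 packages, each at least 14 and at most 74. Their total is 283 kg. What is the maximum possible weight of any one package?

74

To make one package as large as possible, make the other 5 as small as possible.
The other 5 contribute at least 5 × 14 = 70, leaving at most 283 − 70 = 213.
But each package is capped at 74, so the maximum is 74.
Achievable: one at 74 and the other 5 totalling 209, which fits since 5 × 14 ≤ 209 ≤ 5 × 74.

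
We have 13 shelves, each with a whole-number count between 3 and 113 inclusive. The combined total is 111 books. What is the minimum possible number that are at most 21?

10

If only k of them are at most 21, the other 13 − k are at least 22, so the total is at least (13 − k)·22 + k·3.
This is ≤ 111, so (13 − k)·22 + 3k ≤ 111, which gives k ≥ 10.
Exactly 10 works: 10 values at 3 and 3 at 22 total 96; raise one of the low values by 15 (still ≤ 21) to hit 111.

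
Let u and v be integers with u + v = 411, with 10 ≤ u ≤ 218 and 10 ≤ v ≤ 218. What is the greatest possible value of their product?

With u + v fixed, uv peaks when the two are closest together.
Taking u = 205 and v = 206 (both in [10, 218]) gives uv = 42230.

42230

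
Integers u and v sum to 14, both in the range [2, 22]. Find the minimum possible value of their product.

Since u + v is fixed, pushing one of them to its bound minimizes the product.
The extreme feasible split is u = 2, v = 12, giving uv = 24.

24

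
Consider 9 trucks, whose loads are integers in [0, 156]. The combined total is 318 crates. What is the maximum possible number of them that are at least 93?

3

Suppose k of them are at least 93. Those contribute at least 93 each and the other 9 − k at least 0 each.
So the total is at least 93k + 0(9 − k) = 0 + 93k. This must be ≤ 318, giving k ≤ 3.
k = 3 is achieved by 3 values at 93 and 6 at 0, total 279; add 39 to one value (staying below 93) to reach 318.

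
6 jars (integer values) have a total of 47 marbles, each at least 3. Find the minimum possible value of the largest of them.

8

If every one of the 6 were at most 7, the total would be at most 6 × 7 = 42 < 47.
Achievable: 5 of them at 8 and 1 at 7 total 47.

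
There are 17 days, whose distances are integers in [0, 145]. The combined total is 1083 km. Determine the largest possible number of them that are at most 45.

Suppose k of them are at most 45. Those contribute at most 45 each and the rest at most 145 each.
So the total is at most 45k + 145(17 − k) = 2465 − 100k. This must still be ≥ 1083, so k ≤ 13.
k = 13 is achieved by 13 values at 45 and 4 at 145, total 1165; lower one of the 145's by 82 (still > 45) to reach 1083.

13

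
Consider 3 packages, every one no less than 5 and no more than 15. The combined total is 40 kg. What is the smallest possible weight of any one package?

Minimizing one value means maximizing the remaining 2.
The other 2 contribute at most 2 × 15 = 30, leaving at least 40 − 30 = 10.
Since 10 ≥ 5, this is achievable: one at 10 and 2 at 15.

10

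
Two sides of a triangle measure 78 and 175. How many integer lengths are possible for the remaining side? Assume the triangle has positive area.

155

The triangle inequality gives |78 − 175| < c < 78 + 175, i.e. 97 < c < 253.
So c can be any integer from 98 to 252: 155 values.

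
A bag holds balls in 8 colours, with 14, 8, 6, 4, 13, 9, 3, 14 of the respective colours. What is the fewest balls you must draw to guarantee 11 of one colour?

In the worst case you take as many as possible of each colour without reaching 11: 10 + 8 + 6 + 4 + 10 + 9 + 3 + 10 = 60.
The next one must give 11 of some colour, so 60 + 1 = 61.

61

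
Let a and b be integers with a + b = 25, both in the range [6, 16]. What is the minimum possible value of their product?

144

Since a + b is fixed, pushing one of them to its bound minimizes the product.
At the endpoint a = 9, b = 25 − 9 = 16, so ab = 9 × 16 = 144.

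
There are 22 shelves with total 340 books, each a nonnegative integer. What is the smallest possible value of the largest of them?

Some value must be at least ⌈340/22⌉ = 16, since 22 × 15 = 330 < 340.
Taking 12 copies of 15 and 10 copies of 16 gives exactly 340, so 16 is attained.

16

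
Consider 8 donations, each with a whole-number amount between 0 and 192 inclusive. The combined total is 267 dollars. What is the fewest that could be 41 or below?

2

Let j be the number exceeding 41. Then the total is ≥ 42·j + 0·(8 − j) = 0 + 42j.
So 42j ≤ 267 and j ≤ 6; hence at least 8 − 6 = 2 are ≤ 41.
Exactly 2 works: 2 values at 0 and 6 at 42 total 252; raise one of the low values by 15 (still ≤ 41) to hit 267.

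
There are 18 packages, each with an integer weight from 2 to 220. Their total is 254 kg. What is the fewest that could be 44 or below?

Each value above 44 is at least 45, contributing at least 45 − 2 = 43 above the floor 2.
The sum exceeds the floor total 36 by 218, so at most ⌊218/43⌋ = 5 exceed 44, and at least 13 are ≤ 44.
Exactly 13 works: 13 values at 2 and 5 at 45 total 251; raise one of the low values by 3 (still ≤ 44) to hit 254.

13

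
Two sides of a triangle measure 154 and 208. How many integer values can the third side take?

The triangle inequality gives |154 − 208| < c < 154 + 208, i.e. 54 < c < 362.
So c can be any integer from 55 to 361: 307 values.

307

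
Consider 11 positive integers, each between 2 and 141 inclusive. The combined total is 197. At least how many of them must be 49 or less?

8

Each value above 49 is at least 50, contributing at least 50 − 2 = 48 above the floor 2.
The sum exceeds the floor total 22 by 175, so at most ⌊175/48⌋ = 3 exceed 49, and at least 8 are ≤ 49.
Exactly 8 works: 8 values at 2 and 3 at 50 total 166; raise one of the low values by 31 (still ≤ 49) to hit 197.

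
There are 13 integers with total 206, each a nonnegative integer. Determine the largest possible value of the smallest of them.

15

The average is 206/13 < 16, so some value is ≤ 15.
Equality holds with 2 values of 15 and 11 values of 16.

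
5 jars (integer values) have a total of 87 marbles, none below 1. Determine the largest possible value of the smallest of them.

17

The 5 values sum to 87, so their minimum is at most ⌊87/5⌋ = 17.
Achievable: 3 of them at 17 and 2 at 18 total 87.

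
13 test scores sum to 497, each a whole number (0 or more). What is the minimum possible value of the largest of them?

The 13 values sum to 497, so their maximum is at least ⌈497/13⌉ = 39.
Taking 10 copies of 38 and 3 copies of 39 gives exactly 497, so 39 is attained.

39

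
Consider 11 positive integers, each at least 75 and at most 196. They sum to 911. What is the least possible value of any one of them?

To make one integer as small as possible, make the other 10 as large as possible.
The other 10 can take up 10 × 196 = 1960 ≥ 911 − 75, so one integer can sit at its floor of 75.
Achievable: one at 75 and the other 10 totalling 836, which fits since 10 × 75 ≤ 836 ≤ 10 × 196.

75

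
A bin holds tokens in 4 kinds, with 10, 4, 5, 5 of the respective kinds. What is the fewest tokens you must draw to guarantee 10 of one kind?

In the worst case you take as many as possible of each kind without reaching 10: 9 + 4 + 5 + 5 = 23.
The next one must give 10 of some kind, so 23 + 1 = 24.

24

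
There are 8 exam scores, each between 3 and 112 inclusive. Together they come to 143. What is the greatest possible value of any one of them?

To make one score as large as possible, make the other 7 as small as possible.
The other 7 contribute at least 7 × 3 = 21, leaving at most 143 − 21 = 122.
But each score is capped at 112, so the maximum is 112.
Achievable: one at 112 and the other 7 totalling 31, which fits since 7 × 3 ≤ 31 ≤ 7 × 112.

112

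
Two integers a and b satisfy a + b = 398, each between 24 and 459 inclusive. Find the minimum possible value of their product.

Since a + b is fixed, pushing one of them to its bound minimizes the product.
The extreme feasible split is a = 24, b = 374, giving ab = 8976.

8976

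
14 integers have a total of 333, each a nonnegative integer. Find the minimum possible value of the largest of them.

If every one of the 14 were at most 23, the total would be at most 14 × 23 = 322 < 333.
Equality holds with 11 values of 24 and 3 values of 23.

24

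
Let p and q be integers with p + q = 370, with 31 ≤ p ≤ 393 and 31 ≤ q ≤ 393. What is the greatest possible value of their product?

For a fixed sum, the product pq is largest when p and q are as close as possible.
Taking p = 185 and q = 185 (both in [31, 393]) gives pq = 34225.

34225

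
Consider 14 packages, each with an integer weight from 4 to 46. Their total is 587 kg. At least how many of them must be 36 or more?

Each value short of 36 is at most 35, costing at least 46 − 35 = 11 against the maximum total of 644.
We can afford to lose at most 644 − 587 = 57, so at most ⌊57/11⌋ = 5 fall short, and at least 9 are ≥ 36.
Exactly 9 works: 9 values at 46 and 5 at 35 total 589; lower one of the high values by 2 (still ≥ 36) to hit 587.

9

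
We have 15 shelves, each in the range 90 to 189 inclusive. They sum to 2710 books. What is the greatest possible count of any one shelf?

To make one shelf as large as possible, make the other 14 as small as possible.
The other 14 contribute at least 14 × 90 = 1260, leaving at most 2710 − 1260 = 1450.
But each shelf is capped at 189, so the maximum is 189.
Achievable: one at 189 and the other 14 totalling 2521, which fits since 14 × 90 ≤ 2521 ≤ 14 × 189.

189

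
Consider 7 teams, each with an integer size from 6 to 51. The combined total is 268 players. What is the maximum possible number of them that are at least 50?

5

If k of the values are ≥ 50, the total is ≥ 50k + 6(7 − k).
Setting 50k + 6(7 − k) ≤ 268 gives 44k ≤ 226, so k ≤ 5.
k = 5 is achieved by 5 values at 50 and 2 at 6, total 262; add 6 to one value (staying below 50) to reach 268.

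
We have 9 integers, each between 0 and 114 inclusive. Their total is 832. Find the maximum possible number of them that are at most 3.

Each value at 3 or below falls at least 114 − 3 = 111 short of the ceiling 114.
The ceiling total is 9 × 114 = 1026, and we need 832, so at most ⌊(1026 − 832)/111⌋ = 1 can be that low.
k = 1 is achieved by 1 value at 3 and 8 at 114, total 915; lower one of the 114's by 83 (still > 3) to reach 832.

1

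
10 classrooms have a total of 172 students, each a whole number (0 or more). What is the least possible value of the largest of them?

Some value must be at least ⌈172/10⌉ = 18, since 10 × 17 = 170 < 172.
Taking 8 copies of 17 and 2 copies of 18 gives exactly 172, so 18 is attained.

18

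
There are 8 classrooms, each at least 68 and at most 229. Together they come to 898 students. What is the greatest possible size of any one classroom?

To make one classroom as large as possible, make the other 7 as small as possible.
The other 7 contribute at least 7 × 68 = 476, leaving at most 898 − 476 = 422.
But each classroom is capped at 229, so the maximum is 229.
Achievable: one at 229 and the other 7 totalling 669, which fits since 7 × 68 ≤ 669 ≤ 7 × 229.

229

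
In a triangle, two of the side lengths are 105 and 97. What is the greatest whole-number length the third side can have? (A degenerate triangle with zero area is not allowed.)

The third side must be less than 105 + 97 = 202.
The largest integer below 202 is 201.

201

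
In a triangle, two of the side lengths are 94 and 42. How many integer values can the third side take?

The triangle inequality gives |94 − 42| < c < 94 + 42, i.e. 52 < c < 136.
So c can be any integer from 53 to 135: 83 values.

83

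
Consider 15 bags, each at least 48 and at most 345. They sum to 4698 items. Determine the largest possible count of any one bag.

345

To make one bag as large as possible, make the other 14 as small as possible.
The other 14 contribute at least 14 × 48 = 672, leaving at most 4698 − 672 = 4026.
But each bag is capped at 345, so the maximum is 345.
Achievable: one at 345 and the other 14 totalling 4353, which fits since 14 × 48 ≤ 4353 ≤ 14 × 345.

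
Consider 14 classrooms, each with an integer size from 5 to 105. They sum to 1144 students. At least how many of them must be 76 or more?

Each value short of 76 is at most 75, costing at least 105 − 75 = 30 against the maximum total of 1470.
We can afford to lose at most 1470 − 1144 = 326, so at most ⌊326/30⌋ = 10 fall short, and at least 4 are ≥ 76.
Exactly 4 works: 4 values at 105 and 10 at 75 total 1170; lower one of the high values by 26 (still ≥ 76) to hit 1144.

4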